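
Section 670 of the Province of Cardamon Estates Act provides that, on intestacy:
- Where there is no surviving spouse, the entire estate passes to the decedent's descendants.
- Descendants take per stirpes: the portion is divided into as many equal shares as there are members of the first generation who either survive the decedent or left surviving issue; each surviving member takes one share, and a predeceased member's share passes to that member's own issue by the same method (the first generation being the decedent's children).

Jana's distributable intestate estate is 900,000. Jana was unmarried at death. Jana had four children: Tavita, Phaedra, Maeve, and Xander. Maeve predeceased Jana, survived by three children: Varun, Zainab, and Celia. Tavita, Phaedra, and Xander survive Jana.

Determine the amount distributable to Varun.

The entire 900,000 passes to the descendants.
That amount (900,000) is divided into 4 shares of 225,000: Tavita, Phaedra, and Xander each take 225,000; Maeve's 225,000 share passes to Maeve's issue.
Maeve's share (225,000) is divided into 3 shares of 75,000: Varun, Zainab, and Celia each take 75,000.

Varun receives 75,000.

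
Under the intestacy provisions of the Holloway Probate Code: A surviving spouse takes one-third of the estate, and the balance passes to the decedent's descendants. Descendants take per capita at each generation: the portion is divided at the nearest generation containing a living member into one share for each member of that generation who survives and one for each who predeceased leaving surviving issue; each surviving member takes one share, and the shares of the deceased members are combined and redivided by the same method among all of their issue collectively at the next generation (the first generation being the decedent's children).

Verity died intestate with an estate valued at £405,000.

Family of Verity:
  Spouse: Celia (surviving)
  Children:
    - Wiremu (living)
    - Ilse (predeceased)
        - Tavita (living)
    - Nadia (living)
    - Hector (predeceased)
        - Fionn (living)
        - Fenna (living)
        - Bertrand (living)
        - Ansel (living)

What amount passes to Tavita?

Tavita receives £27,000.

Celia takes one-third of £405,000 = £135,000. The remaining £270,000 passes to the descendants.
The descendants' portion (£270,000) is divided at the children's generation into 4 shares of £67,500. Wiremu and Nadia each take £67,500. The 2 shares of the deceased (Ilse and Hector) are combined into a pool of £135,000.
That pool (£135,000) is divided at the grandchildren's generation equally among Tavita, Fionn, Fenna, Bertrand, and Ansel: £27,000 each.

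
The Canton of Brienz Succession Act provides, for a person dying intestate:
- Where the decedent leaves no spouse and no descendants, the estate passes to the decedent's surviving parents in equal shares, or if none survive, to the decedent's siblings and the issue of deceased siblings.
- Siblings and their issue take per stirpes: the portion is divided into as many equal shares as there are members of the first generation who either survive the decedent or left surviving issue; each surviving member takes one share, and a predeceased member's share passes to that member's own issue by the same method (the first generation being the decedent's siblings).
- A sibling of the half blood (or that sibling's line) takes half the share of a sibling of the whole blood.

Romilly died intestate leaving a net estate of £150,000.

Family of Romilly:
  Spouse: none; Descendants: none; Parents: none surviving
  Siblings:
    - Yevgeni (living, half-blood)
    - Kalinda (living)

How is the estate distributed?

Yevgeni: £50,000; Kalinda: £100,000

The entire £150,000 passes to the siblings and their issue.
Counting each half-blood sibling's line as half a unit, there are 3/2 units in £150,000, so one unit is £100,000. Whole-blood lines (Kalinda) take £100,000 each; half-blood lines (Yevgeni) take £50,000 each.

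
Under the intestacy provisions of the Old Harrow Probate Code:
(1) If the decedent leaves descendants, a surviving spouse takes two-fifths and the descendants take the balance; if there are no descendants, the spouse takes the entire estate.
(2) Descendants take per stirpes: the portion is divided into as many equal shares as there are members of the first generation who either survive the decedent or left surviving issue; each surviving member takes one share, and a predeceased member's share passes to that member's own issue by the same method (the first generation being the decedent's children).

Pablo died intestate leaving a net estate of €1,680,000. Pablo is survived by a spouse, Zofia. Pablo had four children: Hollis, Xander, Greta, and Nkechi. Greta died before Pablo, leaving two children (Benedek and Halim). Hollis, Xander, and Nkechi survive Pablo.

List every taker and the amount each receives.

Zofia: €672,000; Hollis: €252,000; Xander: €252,000; Benedek: €126,000; Halim: €126,000; Nkechi: €252,000

Zofia takes two-fifths of €1,680,000 = €672,000. The remaining €1,008,000 passes to the descendants.
The descendants' portion (€1,008,000) is divided into 4 shares of €252,000: Hollis, Xander, and Nkechi each take €252,000; Greta's €252,000 share passes to Greta's issue.
Greta's share (€252,000) is divided into 2 shares of €126,000: Benedek and Halim each take €126,000.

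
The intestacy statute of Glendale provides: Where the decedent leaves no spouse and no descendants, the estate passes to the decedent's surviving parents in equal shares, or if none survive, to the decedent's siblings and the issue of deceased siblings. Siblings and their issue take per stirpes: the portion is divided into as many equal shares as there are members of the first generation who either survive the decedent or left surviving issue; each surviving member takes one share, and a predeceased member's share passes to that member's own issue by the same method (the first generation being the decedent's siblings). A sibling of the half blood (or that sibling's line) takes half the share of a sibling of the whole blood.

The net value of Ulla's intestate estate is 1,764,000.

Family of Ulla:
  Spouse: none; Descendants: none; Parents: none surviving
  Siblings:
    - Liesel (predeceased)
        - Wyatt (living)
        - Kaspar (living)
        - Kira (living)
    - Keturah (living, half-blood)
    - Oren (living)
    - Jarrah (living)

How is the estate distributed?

Wyatt: 168,000; Kaspar: 168,000; Kira: 168,000; Keturah: 252,000; Oren: 504,000; Jarrah: 504,000

The entire 1,764,000 passes to the siblings and their issue.
Counting each half-blood sibling's line as half a unit, there are 7/2 units in 1,764,000, so one unit is 504,000. Whole-blood lines (Liesel, Oren, and Jarrah) take 504,000 each; half-blood lines (Keturah) take 252,000 each.
Liesel's share (504,000) is divided into 3 shares of 168,000: Wyatt, Kaspar, and Kira each take 168,000.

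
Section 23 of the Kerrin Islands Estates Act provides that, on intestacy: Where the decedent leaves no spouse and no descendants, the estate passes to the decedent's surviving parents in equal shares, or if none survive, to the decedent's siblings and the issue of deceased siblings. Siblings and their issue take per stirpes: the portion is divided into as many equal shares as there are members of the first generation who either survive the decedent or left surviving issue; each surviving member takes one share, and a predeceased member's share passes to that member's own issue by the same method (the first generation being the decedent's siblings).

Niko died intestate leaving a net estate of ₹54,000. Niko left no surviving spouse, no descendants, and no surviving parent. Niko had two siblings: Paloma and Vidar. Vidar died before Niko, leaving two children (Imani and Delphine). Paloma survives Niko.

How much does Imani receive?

Imani receives ₹13,500.

The entire ₹54,000 passes to the siblings and their issue.
That amount (₹54,000) is divided into 2 shares of ₹27,000: Paloma takes ₹27,000; Vidar's ₹27,000 share passes to Vidar's issue.
Vidar's share (₹27,000) is divided into 2 shares of ₹13,500: Imani and Delphine each take ₹13,500.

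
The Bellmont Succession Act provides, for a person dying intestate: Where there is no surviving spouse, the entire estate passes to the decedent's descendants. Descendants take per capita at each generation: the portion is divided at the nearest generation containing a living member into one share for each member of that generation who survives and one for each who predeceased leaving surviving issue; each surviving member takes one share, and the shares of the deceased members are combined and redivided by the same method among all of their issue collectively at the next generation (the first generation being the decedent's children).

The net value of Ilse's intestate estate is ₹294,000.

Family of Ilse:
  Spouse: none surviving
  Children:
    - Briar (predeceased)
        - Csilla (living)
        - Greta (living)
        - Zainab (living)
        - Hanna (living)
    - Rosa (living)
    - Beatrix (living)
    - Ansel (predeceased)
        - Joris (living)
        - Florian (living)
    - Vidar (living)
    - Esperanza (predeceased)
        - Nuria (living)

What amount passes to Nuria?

The entire ₹294,000 passes to the descendants.
That amount (₹294,000) is divided at the children's generation into 6 shares of ₹49,000. Rosa, Beatrix, and Vidar each take ₹49,000. The 3 shares of the deceased (Briar, Ansel, and Esperanza) are combined into a pool of ₹147,000.
That pool (₹147,000) is divided at the grandchildren's generation equally among Csilla, Greta, Zainab, Hanna, Joris, Florian, and Nuria: ₹21,000 each.

Nuria receives ₹21,000.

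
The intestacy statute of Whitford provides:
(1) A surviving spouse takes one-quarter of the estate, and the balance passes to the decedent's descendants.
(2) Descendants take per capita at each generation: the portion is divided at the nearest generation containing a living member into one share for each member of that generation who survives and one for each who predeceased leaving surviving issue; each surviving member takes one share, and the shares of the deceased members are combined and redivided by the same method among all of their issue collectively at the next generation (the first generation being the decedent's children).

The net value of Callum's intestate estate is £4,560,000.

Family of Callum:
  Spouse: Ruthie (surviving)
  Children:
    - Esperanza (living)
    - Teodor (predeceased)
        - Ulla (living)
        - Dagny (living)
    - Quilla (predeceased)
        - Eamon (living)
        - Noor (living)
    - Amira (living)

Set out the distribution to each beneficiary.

Ruthie takes one-quarter of £4,560,000 = £1,140,000. The remaining £3,420,000 passes to the descendants.
The descendants' portion (£3,420,000) is divided at the children's generation into 4 shares of £855,000. Esperanza and Amira each take £855,000. The 2 shares of the deceased (Teodor and Quilla) are combined into a pool of £1,710,000.
That pool (£1,710,000) is divided at the grandchildren's generation equally among Ulla, Dagny, Eamon, and Noor: £427,500 each.

Ruthie: £1,140,000; Esperanza: £855,000; Ulla: £427,500; Dagny: £427,500; Eamon: £427,500; Noor: £427,500; Amira: £855,000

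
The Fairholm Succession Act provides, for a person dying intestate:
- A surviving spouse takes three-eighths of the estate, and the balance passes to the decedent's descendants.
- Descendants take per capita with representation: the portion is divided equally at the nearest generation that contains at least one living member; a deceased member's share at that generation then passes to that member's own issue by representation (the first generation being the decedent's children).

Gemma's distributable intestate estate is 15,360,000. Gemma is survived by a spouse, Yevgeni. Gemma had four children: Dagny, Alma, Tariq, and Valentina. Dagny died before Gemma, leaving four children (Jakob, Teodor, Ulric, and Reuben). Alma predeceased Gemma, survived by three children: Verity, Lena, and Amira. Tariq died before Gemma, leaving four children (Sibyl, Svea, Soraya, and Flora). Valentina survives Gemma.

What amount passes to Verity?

Verity receives 800,000.

Yevgeni takes three-eighths of 15,360,000 = 5,760,000. The remaining 9,600,000 passes to the descendants.
The descendants' portion (9,600,000) is divided into 4 shares of 2,400,000: Valentina takes 2,400,000; Dagny's 2,400,000 share passes to Dagny's issue; Alma's 2,400,000 share passes to Alma's issue; Tariq's 2,400,000 share passes to Tariq's issue.
Dagny's share (2,400,000) is divided into 4 shares of 600,000: Jakob, Teodor, Ulric, and Reuben each take 600,000.
Alma's share (2,400,000) is divided into 3 shares of 800,000: Verity, Lena, and Amira each take 800,000.
Tariq's share (2,400,000) is divided into 4 shares of 600,000: Sibyl, Svea, Soraya, and Flora each take 600,000.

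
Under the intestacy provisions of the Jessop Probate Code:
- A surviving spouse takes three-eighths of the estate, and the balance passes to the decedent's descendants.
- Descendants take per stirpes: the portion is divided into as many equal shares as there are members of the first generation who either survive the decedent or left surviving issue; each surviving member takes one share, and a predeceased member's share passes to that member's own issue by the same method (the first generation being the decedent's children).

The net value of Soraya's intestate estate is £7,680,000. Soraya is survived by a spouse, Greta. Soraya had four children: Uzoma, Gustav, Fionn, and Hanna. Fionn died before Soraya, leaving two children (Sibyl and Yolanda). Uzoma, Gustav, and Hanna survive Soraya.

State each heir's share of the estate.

Greta takes three-eighths of £7,680,000 = £2,880,000. The remaining £4,800,000 passes to the descendants.
The descendants' portion (£4,800,000) is divided into 4 shares of £1,200,000: Uzoma, Gustav, and Hanna each take £1,200,000; Fionn's £1,200,000 share passes to Fionn's issue.
Fionn's share (£1,200,000) is divided into 2 shares of £600,000: Sibyl and Yolanda each take £600,000.

Greta: £2,880,000; Uzoma: £1,200,000; Gustav: £1,200,000; Sibyl: £600,000; Yolanda: £600,000; Hanna: £1,200,000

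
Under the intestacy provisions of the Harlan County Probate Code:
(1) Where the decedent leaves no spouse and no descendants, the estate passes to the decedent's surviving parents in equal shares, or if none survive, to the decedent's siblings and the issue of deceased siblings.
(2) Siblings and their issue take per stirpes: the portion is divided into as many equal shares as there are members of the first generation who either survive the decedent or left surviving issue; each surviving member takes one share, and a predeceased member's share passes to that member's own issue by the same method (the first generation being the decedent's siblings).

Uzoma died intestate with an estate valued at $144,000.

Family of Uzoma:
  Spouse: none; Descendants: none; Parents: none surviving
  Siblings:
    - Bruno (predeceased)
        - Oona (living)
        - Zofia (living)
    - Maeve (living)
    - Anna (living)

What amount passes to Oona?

Oona receives $24,000.

The entire $144,000 passes to the siblings and their issue.
That amount ($144,000) is divided into 3 shares of $48,000: Maeve and Anna each take $48,000; Bruno's $48,000 share passes to Bruno's issue.
Bruno's share ($48,000) is divided into 2 shares of $24,000: Oona and Zofia each take $24,000.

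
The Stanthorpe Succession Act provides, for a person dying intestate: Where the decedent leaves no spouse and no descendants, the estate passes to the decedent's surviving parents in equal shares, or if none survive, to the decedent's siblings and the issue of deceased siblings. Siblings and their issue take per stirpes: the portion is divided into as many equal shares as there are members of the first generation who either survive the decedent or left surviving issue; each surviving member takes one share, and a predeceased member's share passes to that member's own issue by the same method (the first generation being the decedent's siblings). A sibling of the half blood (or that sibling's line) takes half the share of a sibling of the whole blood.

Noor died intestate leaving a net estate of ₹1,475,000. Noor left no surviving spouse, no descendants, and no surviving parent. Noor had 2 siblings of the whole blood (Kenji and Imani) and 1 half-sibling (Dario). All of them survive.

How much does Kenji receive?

Kenji receives ₹590,000.

The entire ₹1,475,000 passes to the siblings and their issue.
Counting each half-blood sibling's line as half a unit, there are 5/2 units in ₹1,475,000, so one unit is ₹590,000. Whole-blood lines (Kenji and Imani) take ₹590,000 each; half-blood lines (Dario) take ₹295,000 each.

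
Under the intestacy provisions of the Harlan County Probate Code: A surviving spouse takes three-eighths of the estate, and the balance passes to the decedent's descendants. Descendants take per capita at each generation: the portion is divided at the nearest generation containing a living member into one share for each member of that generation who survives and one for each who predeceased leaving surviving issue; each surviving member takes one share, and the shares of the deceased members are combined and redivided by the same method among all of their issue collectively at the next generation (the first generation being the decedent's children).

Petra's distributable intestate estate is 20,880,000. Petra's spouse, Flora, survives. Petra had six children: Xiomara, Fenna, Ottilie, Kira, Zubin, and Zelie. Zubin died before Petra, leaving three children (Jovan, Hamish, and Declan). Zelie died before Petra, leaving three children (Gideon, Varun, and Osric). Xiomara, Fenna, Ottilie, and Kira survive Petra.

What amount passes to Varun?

Flora takes three-eighths of 20,880,000 = 7,830,000. The remaining 13,050,000 passes to the descendants.
The descendants' portion (13,050,000) is divided at the children's generation into 6 shares of 2,175,000. Xiomara, Fenna, Ottilie, and Kira each take 2,175,000. The 2 shares of the deceased (Zubin and Zelie) are combined into a pool of 4,350,000.
That pool (4,350,000) is divided at the grandchildren's generation equally among Jovan, Hamish, Declan, Gideon, Varun, and Osric: 725,000 each.

Varun receives 725,000.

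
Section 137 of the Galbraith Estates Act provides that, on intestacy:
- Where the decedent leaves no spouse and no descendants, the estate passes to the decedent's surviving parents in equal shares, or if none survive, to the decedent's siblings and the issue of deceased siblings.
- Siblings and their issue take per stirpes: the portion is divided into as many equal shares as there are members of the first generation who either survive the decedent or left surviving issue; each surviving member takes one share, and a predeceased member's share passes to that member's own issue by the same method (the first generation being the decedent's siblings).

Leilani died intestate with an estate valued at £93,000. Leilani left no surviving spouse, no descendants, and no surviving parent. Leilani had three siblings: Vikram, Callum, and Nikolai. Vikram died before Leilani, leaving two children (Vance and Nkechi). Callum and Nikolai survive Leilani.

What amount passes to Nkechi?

Nkechi receives £15,500.

The entire £93,000 passes to the siblings and their issue.
That amount (£93,000) is divided into 3 shares of £31,000: Callum and Nikolai each take £31,000; Vikram's £31,000 share passes to Vikram's issue.
Vikram's share (£31,000) is divided into 2 shares of £15,500: Vance and Nkechi each take £15,500.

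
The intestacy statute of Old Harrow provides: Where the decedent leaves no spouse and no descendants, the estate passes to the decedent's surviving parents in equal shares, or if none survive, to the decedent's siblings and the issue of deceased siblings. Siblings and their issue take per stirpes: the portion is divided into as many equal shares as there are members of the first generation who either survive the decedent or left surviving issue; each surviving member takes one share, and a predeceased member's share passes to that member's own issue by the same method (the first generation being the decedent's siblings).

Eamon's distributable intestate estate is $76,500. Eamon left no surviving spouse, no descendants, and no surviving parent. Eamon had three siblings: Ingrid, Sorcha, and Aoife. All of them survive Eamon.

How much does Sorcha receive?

Sorcha receives $25,500.

The entire $76,500 passes to the siblings and their issue.
That amount ($76,500) is divided into 3 shares of $25,500: Ingrid, Sorcha, and Aoife each take $25,500.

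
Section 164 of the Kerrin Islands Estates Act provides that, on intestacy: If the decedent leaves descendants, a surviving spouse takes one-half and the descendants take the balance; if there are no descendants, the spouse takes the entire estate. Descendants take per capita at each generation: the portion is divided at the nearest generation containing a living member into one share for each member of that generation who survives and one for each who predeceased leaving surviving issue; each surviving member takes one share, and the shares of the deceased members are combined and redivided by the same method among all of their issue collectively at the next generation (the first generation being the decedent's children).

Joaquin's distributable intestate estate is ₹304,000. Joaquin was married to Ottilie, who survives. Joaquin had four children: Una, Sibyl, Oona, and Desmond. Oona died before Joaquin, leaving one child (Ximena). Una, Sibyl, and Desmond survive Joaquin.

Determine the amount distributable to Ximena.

Ximena receives ₹38,000.

Ottilie takes one-half of ₹304,000 = ₹152,000. The remaining ₹152,000 passes to the descendants.
The descendants' portion (₹152,000) is divided at the children's generation into 4 shares of ₹38,000. Una, Sibyl, and Desmond each take ₹38,000. The remaining share for the deceased Oona (₹38,000) is carried to the next generation.
That pool (₹38,000) passes entirely to Ximena, the sole taker at the grandchildren's generation.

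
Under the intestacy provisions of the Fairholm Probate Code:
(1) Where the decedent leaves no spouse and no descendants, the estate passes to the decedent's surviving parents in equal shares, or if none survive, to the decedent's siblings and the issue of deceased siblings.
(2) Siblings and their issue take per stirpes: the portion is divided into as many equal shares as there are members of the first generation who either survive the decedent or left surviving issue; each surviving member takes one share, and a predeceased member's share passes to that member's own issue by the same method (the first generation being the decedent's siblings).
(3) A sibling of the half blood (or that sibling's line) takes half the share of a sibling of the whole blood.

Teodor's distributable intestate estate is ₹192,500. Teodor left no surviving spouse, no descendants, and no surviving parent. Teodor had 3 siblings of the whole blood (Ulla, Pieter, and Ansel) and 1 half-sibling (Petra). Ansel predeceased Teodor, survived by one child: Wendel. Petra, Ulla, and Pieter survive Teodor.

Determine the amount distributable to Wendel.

The entire ₹192,500 passes to the siblings and their issue.
Counting each half-blood sibling's line as half a unit, there are 7/2 units in ₹192,500, so one unit is ₹55,000. Whole-blood lines (Ulla, Pieter, and Ansel) take ₹55,000 each; half-blood lines (Petra) take ₹27,500 each.
Ansel's share (₹55,000) passes entirely to Wendel.

Wendel receives ₹55,000.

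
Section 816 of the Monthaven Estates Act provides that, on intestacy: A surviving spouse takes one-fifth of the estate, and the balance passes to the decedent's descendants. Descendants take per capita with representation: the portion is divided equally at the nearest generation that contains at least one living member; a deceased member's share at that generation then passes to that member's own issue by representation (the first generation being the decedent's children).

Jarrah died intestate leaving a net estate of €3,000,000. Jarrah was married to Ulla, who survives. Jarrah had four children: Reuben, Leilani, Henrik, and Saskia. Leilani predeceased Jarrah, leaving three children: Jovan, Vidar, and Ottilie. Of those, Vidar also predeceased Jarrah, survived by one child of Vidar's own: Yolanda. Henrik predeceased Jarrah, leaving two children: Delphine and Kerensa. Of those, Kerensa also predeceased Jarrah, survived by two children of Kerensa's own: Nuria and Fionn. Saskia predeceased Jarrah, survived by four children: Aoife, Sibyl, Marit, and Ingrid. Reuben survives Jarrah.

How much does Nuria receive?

Ulla takes one-fifth of €3,000,000 = €600,000. The remaining €2,400,000 passes to the descendants.
The descendants' portion (€2,400,000) is divided into 4 shares of €600,000: Reuben takes €600,000; Leilani's €600,000 share passes to Leilani's issue; Henrik's €600,000 share passes to Henrik's issue; Saskia's €600,000 share passes to Saskia's issue.
Leilani's share (€600,000) is divided into 3 shares of €200,000: Jovan and Ottilie each take €200,000; Vidar's €200,000 share passes to Vidar's issue.
Vidar's share (€200,000) passes entirely to Yolanda.
Henrik's share (€600,000) is divided into 2 shares of €300,000: Delphine takes €300,000; Kerensa's €300,000 share passes to Kerensa's issue.
Kerensa's share (€300,000) is divided into 2 shares of €150,000: Nuria and Fionn each take €150,000.
Saskia's share (€600,000) is divided into 4 shares of €150,000: Aoife, Sibyl, Marit, and Ingrid each take €150,000.

Nuria receives €150,000.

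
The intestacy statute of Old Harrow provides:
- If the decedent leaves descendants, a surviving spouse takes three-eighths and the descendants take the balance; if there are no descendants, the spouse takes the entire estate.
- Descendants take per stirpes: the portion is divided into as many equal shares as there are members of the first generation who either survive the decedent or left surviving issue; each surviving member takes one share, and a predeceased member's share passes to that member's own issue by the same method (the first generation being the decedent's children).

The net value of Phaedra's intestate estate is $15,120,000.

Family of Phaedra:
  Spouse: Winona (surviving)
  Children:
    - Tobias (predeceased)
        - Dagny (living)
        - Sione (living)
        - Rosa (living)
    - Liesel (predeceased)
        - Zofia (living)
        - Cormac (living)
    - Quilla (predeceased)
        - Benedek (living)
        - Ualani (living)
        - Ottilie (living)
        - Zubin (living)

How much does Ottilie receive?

Winona takes three-eighths of $15,120,000 = $5,670,000. The remaining $9,450,000 passes to the descendants.
The descendants' portion ($9,450,000) is divided into 3 shares of $3,150,000: Tobias's $3,150,000 share passes to Tobias's issue; Liesel's $3,150,000 share passes to Liesel's issue; Quilla's $3,150,000 share passes to Quilla's issue.
Tobias's share ($3,150,000) is divided into 3 shares of $1,050,000: Dagny, Sione, and Rosa each take $1,050,000.
Liesel's share ($3,150,000) is divided into 2 shares of $1,575,000: Zofia and Cormac each take $1,575,000.
Quilla's share ($3,150,000) is divided into 4 shares of $787,500: Benedek, Ualani, Ottilie, and Zubin each take $787,500.

Ottilie receives $787,500.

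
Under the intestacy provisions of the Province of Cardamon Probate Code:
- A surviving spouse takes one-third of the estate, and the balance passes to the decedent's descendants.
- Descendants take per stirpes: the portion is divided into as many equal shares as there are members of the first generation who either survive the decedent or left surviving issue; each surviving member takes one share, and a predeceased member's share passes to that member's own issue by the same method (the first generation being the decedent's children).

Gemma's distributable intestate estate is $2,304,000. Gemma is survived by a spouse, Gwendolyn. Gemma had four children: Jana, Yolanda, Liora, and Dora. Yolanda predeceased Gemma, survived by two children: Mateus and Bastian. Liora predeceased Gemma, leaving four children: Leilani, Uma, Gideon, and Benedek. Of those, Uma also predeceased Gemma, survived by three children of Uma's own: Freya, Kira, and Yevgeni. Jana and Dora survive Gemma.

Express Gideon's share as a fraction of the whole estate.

Gideon receives 1/24 of the estate.

Gwendolyn takes one-third of $2,304,000 = $768,000. The remaining $1,536,000 passes to the descendants.
The descendants' portion ($1,536,000) is divided into 4 shares of $384,000: Jana and Dora each take $384,000; Yolanda's $384,000 share passes to Yolanda's issue; Liora's $384,000 share passes to Liora's issue.
Yolanda's share ($384,000) is divided into 2 shares of $192,000: Mateus and Bastian each take $192,000.
Liora's share ($384,000) is divided into 4 shares of $96,000: Leilani, Gideon, and Benedek each take $96,000; Uma's $96,000 share passes to Uma's issue.
Uma's share ($96,000) is divided into 3 shares of $32,000: Freya, Kira, and Yevgeni each take $32,000.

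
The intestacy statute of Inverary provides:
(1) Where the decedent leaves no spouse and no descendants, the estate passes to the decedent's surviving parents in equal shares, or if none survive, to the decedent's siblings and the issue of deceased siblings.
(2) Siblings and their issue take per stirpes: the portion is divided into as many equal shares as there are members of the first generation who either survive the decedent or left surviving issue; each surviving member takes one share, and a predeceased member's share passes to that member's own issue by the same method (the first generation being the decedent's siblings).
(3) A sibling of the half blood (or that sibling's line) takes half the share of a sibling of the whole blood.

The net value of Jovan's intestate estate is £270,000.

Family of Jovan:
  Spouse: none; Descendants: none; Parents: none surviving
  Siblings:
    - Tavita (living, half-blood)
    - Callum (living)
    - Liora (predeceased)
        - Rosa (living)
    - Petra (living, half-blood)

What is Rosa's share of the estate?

Rosa receives £90,000.

The entire £270,000 passes to the siblings and their issue.
Counting each half-blood sibling's line as half a unit, there are 3 units in £270,000, so one unit is £90,000. Whole-blood lines (Callum and Liora) take £90,000 each; half-blood lines (Tavita and Petra) take £45,000 each.
Liora's share (£90,000) passes entirely to Rosa.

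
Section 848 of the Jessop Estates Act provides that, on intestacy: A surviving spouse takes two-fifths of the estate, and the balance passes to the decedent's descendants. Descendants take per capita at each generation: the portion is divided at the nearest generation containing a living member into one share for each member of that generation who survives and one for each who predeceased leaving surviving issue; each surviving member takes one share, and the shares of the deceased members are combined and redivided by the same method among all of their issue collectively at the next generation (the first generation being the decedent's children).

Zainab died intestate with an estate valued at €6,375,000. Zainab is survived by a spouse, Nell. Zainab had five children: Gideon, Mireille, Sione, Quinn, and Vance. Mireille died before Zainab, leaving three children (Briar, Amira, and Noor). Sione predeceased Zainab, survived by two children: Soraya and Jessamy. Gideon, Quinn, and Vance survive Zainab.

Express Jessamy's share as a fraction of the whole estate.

Nell takes two-fifths of €6,375,000 = €2,550,000. The remaining €3,825,000 passes to the descendants.
The descendants' portion (€3,825,000) is divided at the children's generation into 5 shares of €765,000. Gideon, Quinn, and Vance each take €765,000. The 2 shares of the deceased (Mireille and Sione) are combined into a pool of €1,530,000.
That pool (€1,530,000) is divided at the grandchildren's generation equally among Briar, Amira, Noor, Soraya, and Jessamy: €306,000 each.

Jessamy receives 6/125 of the estate.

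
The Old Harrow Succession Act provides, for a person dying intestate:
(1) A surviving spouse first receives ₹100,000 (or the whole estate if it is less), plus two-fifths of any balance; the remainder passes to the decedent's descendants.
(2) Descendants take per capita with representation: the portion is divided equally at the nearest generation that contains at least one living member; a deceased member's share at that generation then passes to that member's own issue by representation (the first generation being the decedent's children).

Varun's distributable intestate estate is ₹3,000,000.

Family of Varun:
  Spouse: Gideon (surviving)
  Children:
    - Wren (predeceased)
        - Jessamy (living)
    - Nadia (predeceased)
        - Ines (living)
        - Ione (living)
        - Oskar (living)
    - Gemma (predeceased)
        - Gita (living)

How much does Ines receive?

Gideon first takes ₹100,000, leaving a balance of ₹2,900,000. Gideon then takes two-fifths of the balance (₹1,160,000), for a total of ₹1,260,000. The remaining ₹1,740,000 passes to the descendants.
No child survives, so the initial division is made at the grandchildren's generation.
The descendants' portion (₹1,740,000) is divided into 5 shares of ₹348,000: Jessamy, Ines, Ione, Oskar, and Gita each take ₹348,000.

Ines receives ₹348,000.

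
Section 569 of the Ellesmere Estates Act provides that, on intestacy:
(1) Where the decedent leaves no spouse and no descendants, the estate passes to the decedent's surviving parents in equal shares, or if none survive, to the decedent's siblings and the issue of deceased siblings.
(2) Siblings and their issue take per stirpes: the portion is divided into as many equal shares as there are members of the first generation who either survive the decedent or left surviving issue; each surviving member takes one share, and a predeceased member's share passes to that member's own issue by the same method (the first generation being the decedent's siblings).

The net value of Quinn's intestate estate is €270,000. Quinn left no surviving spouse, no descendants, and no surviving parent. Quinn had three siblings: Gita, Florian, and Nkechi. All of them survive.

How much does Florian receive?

Florian receives €90,000.

The entire €270,000 passes to the siblings and their issue.
That amount (€270,000) is divided into 3 shares of €90,000: Gita, Florian, and Nkechi each take €90,000.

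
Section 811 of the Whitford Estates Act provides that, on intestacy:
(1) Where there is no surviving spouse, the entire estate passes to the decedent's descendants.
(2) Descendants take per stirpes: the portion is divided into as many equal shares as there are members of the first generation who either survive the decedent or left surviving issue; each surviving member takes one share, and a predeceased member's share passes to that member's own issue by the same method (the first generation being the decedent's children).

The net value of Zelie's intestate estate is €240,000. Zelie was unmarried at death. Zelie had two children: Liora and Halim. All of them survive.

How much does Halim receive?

The entire €240,000 passes to the descendants.
That amount (€240,000) is divided into 2 shares of €120,000: Liora and Halim each take €120,000.

Halim receives €120,000.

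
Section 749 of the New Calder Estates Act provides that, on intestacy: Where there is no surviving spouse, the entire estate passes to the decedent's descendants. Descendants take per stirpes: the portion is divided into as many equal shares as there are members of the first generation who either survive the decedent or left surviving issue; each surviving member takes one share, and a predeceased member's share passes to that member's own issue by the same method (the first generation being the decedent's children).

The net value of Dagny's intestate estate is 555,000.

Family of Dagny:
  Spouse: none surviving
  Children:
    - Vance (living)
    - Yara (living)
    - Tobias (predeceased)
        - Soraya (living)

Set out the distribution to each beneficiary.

Vance: 185,000; Yara: 185,000; Soraya: 185,000

The entire 555,000 passes to the descendants.
That amount (555,000) is divided into 3 shares of 185,000: Vance and Yara each take 185,000; Tobias's 185,000 share passes to Tobias's issue.
Tobias's share (185,000) passes entirely to Soraya.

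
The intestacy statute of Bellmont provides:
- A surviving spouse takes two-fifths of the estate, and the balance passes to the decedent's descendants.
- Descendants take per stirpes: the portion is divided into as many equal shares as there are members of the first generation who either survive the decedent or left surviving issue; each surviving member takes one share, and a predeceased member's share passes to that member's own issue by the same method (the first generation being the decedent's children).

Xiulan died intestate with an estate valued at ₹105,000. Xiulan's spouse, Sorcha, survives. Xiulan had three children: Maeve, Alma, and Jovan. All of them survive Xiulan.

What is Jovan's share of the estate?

Jovan receives ₹21,000.

Sorcha takes two-fifths of ₹105,000 = ₹42,000. The remaining ₹63,000 passes to the descendants.
The descendants' portion (₹63,000) is divided into 3 shares of ₹21,000: Maeve, Alma, and Jovan each take ₹21,000.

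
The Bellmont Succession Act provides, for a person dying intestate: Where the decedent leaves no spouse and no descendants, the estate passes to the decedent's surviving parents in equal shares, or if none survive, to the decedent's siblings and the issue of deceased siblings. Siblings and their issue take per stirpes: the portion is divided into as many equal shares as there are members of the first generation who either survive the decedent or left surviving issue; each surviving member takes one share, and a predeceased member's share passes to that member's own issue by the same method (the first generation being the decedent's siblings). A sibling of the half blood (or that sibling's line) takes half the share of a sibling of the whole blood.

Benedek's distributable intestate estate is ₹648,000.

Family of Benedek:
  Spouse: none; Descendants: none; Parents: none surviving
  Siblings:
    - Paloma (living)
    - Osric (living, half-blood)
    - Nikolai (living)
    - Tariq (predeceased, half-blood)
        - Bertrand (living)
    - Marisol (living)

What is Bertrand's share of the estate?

Bertrand receives ₹81,000.

The entire ₹648,000 passes to the siblings and their issue.
Counting each half-blood sibling's line as half a unit, there are 4 units in ₹648,000, so one unit is ₹162,000. Whole-blood lines (Paloma, Nikolai, and Marisol) take ₹162,000 each; half-blood lines (Osric and Tariq) take ₹81,000 each.
Tariq's share (₹81,000) passes entirely to Bertrand.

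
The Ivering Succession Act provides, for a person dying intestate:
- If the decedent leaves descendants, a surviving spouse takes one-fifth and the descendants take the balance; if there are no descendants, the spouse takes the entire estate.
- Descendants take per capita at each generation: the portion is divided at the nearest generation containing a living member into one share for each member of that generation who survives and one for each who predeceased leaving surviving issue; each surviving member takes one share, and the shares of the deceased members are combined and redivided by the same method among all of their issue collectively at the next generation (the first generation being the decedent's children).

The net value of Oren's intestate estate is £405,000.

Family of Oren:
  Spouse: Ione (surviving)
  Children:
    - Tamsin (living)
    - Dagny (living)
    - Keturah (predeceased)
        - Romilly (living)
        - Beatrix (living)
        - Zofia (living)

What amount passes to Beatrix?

Ione takes one-fifth of £405,000 = £81,000. The remaining £324,000 passes to the descendants.
The descendants' portion (£324,000) is divided at the children's generation into 3 shares of £108,000. Tamsin and Dagny each take £108,000. The remaining share for the deceased Keturah (£108,000) is carried to the next generation.
That pool (£108,000) is divided at the grandchildren's generation equally among Romilly, Beatrix, and Zofia: £36,000 each.

Beatrix receives £36,000.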